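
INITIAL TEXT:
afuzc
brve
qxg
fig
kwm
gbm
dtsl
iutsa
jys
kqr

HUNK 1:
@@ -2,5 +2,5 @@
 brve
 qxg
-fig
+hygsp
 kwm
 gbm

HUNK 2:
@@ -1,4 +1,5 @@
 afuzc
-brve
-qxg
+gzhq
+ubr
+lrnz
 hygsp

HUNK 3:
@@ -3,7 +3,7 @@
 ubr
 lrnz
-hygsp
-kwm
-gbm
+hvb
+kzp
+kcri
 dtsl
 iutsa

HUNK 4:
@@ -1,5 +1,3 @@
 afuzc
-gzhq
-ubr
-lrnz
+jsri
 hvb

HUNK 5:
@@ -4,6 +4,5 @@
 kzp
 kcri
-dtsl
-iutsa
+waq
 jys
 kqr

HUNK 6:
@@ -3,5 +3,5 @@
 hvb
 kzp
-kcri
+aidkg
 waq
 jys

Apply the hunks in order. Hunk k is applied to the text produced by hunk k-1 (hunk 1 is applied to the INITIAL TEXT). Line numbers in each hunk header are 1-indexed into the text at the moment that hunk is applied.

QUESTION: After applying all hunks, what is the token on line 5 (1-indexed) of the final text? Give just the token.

Answer: aidkg

Derivation:
Hunk 1: at line 2 remove [fig] add [hygsp] -> 10 lines: afuzc brve qxg hygsp kwm gbm dtsl iutsa jys kqr
Hunk 2: at line 1 remove [brve,qxg] add [gzhq,ubr,lrnz] -> 11 lines: afuzc gzhq ubr lrnz hygsp kwm gbm dtsl iutsa jys kqr
Hunk 3: at line 3 remove [hygsp,kwm,gbm] add [hvb,kzp,kcri] -> 11 lines: afuzc gzhq ubr lrnz hvb kzp kcri dtsl iutsa jys kqr
Hunk 4: at line 1 remove [gzhq,ubr,lrnz] add [jsri] -> 9 lines: afuzc jsri hvb kzp kcri dtsl iutsa jys kqr
Hunk 5: at line 4 remove [dtsl,iutsa] add [waq] -> 8 lines: afuzc jsri hvb kzp kcri waq jys kqr
Hunk 6: at line 3 remove [kcri] add [aidkg] -> 8 lines: afuzc jsri hvb kzp aidkg waq jys kqr
Final line 5: aidkg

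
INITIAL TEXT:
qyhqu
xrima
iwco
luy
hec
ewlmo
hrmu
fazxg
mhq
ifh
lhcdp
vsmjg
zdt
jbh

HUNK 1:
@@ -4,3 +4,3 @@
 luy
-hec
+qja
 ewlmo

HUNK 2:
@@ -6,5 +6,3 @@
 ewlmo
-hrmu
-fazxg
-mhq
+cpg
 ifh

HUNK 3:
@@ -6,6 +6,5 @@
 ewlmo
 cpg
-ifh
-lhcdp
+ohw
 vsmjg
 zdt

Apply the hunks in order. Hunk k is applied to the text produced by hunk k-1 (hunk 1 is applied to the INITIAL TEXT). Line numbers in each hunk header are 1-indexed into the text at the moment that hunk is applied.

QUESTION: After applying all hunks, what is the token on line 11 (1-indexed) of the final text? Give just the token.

Hunk 1: at line 4 remove [hec] add [qja] -> 14 lines: qyhqu xrima iwco luy qja ewlmo hrmu fazxg mhq ifh lhcdp vsmjg zdt jbh
Hunk 2: at line 6 remove [hrmu,fazxg,mhq] add [cpg] -> 12 lines: qyhqu xrima iwco luy qja ewlmo cpg ifh lhcdp vsmjg zdt jbh
Hunk 3: at line 6 remove [ifh,lhcdp] add [ohw] -> 11 lines: qyhqu xrima iwco luy qja ewlmo cpg ohw vsmjg zdt jbh
Final line 11: jbh

Answer: jbh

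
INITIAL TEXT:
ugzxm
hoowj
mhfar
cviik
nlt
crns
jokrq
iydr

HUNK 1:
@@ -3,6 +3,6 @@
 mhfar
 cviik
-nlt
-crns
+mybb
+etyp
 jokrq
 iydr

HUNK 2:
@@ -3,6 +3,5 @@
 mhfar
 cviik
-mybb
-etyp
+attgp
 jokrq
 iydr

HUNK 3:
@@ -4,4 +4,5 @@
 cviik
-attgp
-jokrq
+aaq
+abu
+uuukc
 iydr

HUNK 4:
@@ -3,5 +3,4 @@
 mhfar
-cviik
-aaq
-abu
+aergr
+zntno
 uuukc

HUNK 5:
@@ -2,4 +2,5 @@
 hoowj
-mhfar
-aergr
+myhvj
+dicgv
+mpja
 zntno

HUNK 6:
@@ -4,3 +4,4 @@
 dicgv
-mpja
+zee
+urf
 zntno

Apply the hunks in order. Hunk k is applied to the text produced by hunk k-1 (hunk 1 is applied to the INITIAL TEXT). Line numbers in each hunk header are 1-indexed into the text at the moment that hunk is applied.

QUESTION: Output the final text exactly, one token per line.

Answer: ugzxm
hoowj
myhvj
dicgv
zee
urf
zntno
uuukc
iydr

Derivation:
Hunk 1: at line 3 remove [nlt,crns] add [mybb,etyp] -> 8 lines: ugzxm hoowj mhfar cviik mybb etyp jokrq iydr
Hunk 2: at line 3 remove [mybb,etyp] add [attgp] -> 7 lines: ugzxm hoowj mhfar cviik attgp jokrq iydr
Hunk 3: at line 4 remove [attgp,jokrq] add [aaq,abu,uuukc] -> 8 lines: ugzxm hoowj mhfar cviik aaq abu uuukc iydr
Hunk 4: at line 3 remove [cviik,aaq,abu] add [aergr,zntno] -> 7 lines: ugzxm hoowj mhfar aergr zntno uuukc iydr
Hunk 5: at line 2 remove [mhfar,aergr] add [myhvj,dicgv,mpja] -> 8 lines: ugzxm hoowj myhvj dicgv mpja zntno uuukc iydr
Hunk 6: at line 4 remove [mpja] add [zee,urf] -> 9 lines: ugzxm hoowj myhvj dicgv zee urf zntno uuukc iydr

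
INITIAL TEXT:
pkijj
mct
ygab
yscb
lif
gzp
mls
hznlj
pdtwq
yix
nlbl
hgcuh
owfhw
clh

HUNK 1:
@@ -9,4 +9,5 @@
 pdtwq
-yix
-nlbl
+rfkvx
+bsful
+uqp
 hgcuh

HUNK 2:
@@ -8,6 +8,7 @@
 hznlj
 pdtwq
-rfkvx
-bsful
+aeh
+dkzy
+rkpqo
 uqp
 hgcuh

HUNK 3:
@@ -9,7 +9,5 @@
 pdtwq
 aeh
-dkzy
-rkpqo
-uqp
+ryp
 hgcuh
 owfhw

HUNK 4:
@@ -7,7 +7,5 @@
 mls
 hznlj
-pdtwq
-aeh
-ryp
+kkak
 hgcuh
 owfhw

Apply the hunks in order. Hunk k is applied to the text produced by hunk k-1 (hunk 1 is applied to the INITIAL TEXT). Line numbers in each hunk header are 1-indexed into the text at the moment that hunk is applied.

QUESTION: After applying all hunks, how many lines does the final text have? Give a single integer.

Hunk 1: at line 9 remove [yix,nlbl] add [rfkvx,bsful,uqp] -> 15 lines: pkijj mct ygab yscb lif gzp mls hznlj pdtwq rfkvx bsful uqp hgcuh owfhw clh
Hunk 2: at line 8 remove [rfkvx,bsful] add [aeh,dkzy,rkpqo] -> 16 lines: pkijj mct ygab yscb lif gzp mls hznlj pdtwq aeh dkzy rkpqo uqp hgcuh owfhw clh
Hunk 3: at line 9 remove [dkzy,rkpqo,uqp] add [ryp] -> 14 lines: pkijj mct ygab yscb lif gzp mls hznlj pdtwq aeh ryp hgcuh owfhw clh
Hunk 4: at line 7 remove [pdtwq,aeh,ryp] add [kkak] -> 12 lines: pkijj mct ygab yscb lif gzp mls hznlj kkak hgcuh owfhw clh
Final line count: 12

Answer: 12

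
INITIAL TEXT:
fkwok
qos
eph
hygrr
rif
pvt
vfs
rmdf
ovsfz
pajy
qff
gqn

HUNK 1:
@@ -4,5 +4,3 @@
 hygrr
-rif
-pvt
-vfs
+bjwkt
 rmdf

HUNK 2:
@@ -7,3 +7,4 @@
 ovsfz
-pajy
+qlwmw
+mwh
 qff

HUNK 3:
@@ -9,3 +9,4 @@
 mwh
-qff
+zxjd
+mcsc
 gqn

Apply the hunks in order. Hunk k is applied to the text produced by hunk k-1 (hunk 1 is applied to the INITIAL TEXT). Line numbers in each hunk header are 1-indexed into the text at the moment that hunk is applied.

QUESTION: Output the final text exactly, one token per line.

Hunk 1: at line 4 remove [rif,pvt,vfs] add [bjwkt] -> 10 lines: fkwok qos eph hygrr bjwkt rmdf ovsfz pajy qff gqn
Hunk 2: at line 7 remove [pajy] add [qlwmw,mwh] -> 11 lines: fkwok qos eph hygrr bjwkt rmdf ovsfz qlwmw mwh qff gqn
Hunk 3: at line 9 remove [qff] add [zxjd,mcsc] -> 12 lines: fkwok qos eph hygrr bjwkt rmdf ovsfz qlwmw mwh zxjd mcsc gqn

Answer: fkwok
qos
eph
hygrr
bjwkt
rmdf
ovsfz
qlwmw
mwh
zxjd
mcsc
gqn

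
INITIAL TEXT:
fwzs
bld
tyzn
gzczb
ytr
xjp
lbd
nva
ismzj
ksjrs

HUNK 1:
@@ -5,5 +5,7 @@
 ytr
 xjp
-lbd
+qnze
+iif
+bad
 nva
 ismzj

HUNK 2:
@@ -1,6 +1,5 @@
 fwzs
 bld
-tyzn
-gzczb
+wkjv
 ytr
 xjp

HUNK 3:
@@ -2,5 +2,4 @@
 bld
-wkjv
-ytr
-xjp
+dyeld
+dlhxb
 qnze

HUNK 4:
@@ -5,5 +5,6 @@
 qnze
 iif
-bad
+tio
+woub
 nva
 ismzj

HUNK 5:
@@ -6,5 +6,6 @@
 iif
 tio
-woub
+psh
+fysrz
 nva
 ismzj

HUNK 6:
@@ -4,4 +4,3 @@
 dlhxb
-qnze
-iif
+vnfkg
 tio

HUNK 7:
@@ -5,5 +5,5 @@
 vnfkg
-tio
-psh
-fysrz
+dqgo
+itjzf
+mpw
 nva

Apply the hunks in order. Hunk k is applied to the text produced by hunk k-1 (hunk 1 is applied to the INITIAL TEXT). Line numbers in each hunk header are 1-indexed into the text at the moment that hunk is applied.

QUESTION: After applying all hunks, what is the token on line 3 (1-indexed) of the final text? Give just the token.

Answer: dyeld

Derivation:
Hunk 1: at line 5 remove [lbd] add [qnze,iif,bad] -> 12 lines: fwzs bld tyzn gzczb ytr xjp qnze iif bad nva ismzj ksjrs
Hunk 2: at line 1 remove [tyzn,gzczb] add [wkjv] -> 11 lines: fwzs bld wkjv ytr xjp qnze iif bad nva ismzj ksjrs
Hunk 3: at line 2 remove [wkjv,ytr,xjp] add [dyeld,dlhxb] -> 10 lines: fwzs bld dyeld dlhxb qnze iif bad nva ismzj ksjrs
Hunk 4: at line 5 remove [bad] add [tio,woub] -> 11 lines: fwzs bld dyeld dlhxb qnze iif tio woub nva ismzj ksjrs
Hunk 5: at line 6 remove [woub] add [psh,fysrz] -> 12 lines: fwzs bld dyeld dlhxb qnze iif tio psh fysrz nva ismzj ksjrs
Hunk 6: at line 4 remove [qnze,iif] add [vnfkg] -> 11 lines: fwzs bld dyeld dlhxb vnfkg tio psh fysrz nva ismzj ksjrs
Hunk 7: at line 5 remove [tio,psh,fysrz] add [dqgo,itjzf,mpw] -> 11 lines: fwzs bld dyeld dlhxb vnfkg dqgo itjzf mpw nva ismzj ksjrs
Final line 3: dyeld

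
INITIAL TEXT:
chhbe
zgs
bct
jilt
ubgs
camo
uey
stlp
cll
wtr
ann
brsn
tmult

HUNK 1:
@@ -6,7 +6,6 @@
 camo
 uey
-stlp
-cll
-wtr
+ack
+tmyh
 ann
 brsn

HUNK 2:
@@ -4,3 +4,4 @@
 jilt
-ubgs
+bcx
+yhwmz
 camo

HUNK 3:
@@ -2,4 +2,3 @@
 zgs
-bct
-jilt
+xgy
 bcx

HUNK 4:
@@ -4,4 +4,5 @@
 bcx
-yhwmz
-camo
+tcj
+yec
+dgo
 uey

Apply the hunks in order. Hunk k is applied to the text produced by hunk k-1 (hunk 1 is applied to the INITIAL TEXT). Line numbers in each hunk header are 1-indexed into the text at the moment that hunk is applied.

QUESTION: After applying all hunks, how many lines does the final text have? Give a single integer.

Hunk 1: at line 6 remove [stlp,cll,wtr] add [ack,tmyh] -> 12 lines: chhbe zgs bct jilt ubgs camo uey ack tmyh ann brsn tmult
Hunk 2: at line 4 remove [ubgs] add [bcx,yhwmz] -> 13 lines: chhbe zgs bct jilt bcx yhwmz camo uey ack tmyh ann brsn tmult
Hunk 3: at line 2 remove [bct,jilt] add [xgy] -> 12 lines: chhbe zgs xgy bcx yhwmz camo uey ack tmyh ann brsn tmult
Hunk 4: at line 4 remove [yhwmz,camo] add [tcj,yec,dgo] -> 13 lines: chhbe zgs xgy bcx tcj yec dgo uey ack tmyh ann brsn tmult
Final line count: 13

Answer: 13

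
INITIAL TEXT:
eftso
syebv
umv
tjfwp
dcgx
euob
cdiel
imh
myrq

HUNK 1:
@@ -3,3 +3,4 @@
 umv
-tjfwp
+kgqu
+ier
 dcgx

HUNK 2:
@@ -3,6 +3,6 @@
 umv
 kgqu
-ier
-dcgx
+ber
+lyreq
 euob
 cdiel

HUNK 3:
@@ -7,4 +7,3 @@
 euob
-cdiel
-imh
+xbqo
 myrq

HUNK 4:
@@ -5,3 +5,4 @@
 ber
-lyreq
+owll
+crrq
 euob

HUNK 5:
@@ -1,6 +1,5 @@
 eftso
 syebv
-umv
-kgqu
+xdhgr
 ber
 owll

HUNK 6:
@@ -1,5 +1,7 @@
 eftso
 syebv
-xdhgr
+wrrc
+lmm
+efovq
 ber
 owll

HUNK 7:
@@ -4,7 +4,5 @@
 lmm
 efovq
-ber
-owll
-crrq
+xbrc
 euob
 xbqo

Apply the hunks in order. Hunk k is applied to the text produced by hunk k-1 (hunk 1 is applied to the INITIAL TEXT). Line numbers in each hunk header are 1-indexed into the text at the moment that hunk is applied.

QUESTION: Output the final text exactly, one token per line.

Hunk 1: at line 3 remove [tjfwp] add [kgqu,ier] -> 10 lines: eftso syebv umv kgqu ier dcgx euob cdiel imh myrq
Hunk 2: at line 3 remove [ier,dcgx] add [ber,lyreq] -> 10 lines: eftso syebv umv kgqu ber lyreq euob cdiel imh myrq
Hunk 3: at line 7 remove [cdiel,imh] add [xbqo] -> 9 lines: eftso syebv umv kgqu ber lyreq euob xbqo myrq
Hunk 4: at line 5 remove [lyreq] add [owll,crrq] -> 10 lines: eftso syebv umv kgqu ber owll crrq euob xbqo myrq
Hunk 5: at line 1 remove [umv,kgqu] add [xdhgr] -> 9 lines: eftso syebv xdhgr ber owll crrq euob xbqo myrq
Hunk 6: at line 1 remove [xdhgr] add [wrrc,lmm,efovq] -> 11 lines: eftso syebv wrrc lmm efovq ber owll crrq euob xbqo myrq
Hunk 7: at line 4 remove [ber,owll,crrq] add [xbrc] -> 9 lines: eftso syebv wrrc lmm efovq xbrc euob xbqo myrq

Answer: eftso
syebv
wrrc
lmm
efovq
xbrc
euob
xbqo
myrq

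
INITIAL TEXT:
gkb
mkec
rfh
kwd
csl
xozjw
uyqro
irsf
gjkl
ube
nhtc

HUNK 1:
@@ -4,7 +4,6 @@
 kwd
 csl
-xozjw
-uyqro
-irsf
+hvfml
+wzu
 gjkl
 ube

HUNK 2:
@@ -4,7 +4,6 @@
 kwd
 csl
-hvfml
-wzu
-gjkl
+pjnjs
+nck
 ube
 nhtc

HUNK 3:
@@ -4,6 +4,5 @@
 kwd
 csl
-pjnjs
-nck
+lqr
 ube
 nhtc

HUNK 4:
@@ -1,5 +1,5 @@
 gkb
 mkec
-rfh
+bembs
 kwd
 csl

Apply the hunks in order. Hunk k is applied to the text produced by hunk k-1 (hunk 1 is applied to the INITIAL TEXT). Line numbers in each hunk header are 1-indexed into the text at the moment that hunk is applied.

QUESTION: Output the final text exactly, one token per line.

Answer: gkb
mkec
bembs
kwd
csl
lqr
ube
nhtc

Derivation:
Hunk 1: at line 4 remove [xozjw,uyqro,irsf] add [hvfml,wzu] -> 10 lines: gkb mkec rfh kwd csl hvfml wzu gjkl ube nhtc
Hunk 2: at line 4 remove [hvfml,wzu,gjkl] add [pjnjs,nck] -> 9 lines: gkb mkec rfh kwd csl pjnjs nck ube nhtc
Hunk 3: at line 4 remove [pjnjs,nck] add [lqr] -> 8 lines: gkb mkec rfh kwd csl lqr ube nhtc
Hunk 4: at line 1 remove [rfh] add [bembs] -> 8 lines: gkb mkec bembs kwd csl lqr ube nhtc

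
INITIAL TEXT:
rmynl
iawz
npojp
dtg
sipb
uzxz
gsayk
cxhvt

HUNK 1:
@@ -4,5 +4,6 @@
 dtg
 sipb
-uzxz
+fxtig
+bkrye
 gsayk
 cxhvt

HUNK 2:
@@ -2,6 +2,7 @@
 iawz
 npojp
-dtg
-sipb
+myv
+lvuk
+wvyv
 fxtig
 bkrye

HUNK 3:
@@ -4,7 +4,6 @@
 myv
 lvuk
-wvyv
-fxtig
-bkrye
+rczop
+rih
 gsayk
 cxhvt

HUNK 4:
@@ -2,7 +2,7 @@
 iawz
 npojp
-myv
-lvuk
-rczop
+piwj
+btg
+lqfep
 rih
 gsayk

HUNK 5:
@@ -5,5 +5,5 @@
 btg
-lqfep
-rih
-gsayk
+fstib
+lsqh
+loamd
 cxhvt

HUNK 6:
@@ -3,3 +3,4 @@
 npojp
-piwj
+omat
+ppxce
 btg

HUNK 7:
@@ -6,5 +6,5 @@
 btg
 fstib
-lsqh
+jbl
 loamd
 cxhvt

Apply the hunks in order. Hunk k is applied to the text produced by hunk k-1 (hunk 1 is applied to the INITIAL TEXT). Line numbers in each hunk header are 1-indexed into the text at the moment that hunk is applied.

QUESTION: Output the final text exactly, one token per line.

Answer: rmynl
iawz
npojp
omat
ppxce
btg
fstib
jbl
loamd
cxhvt

Derivation:
Hunk 1: at line 4 remove [uzxz] add [fxtig,bkrye] -> 9 lines: rmynl iawz npojp dtg sipb fxtig bkrye gsayk cxhvt
Hunk 2: at line 2 remove [dtg,sipb] add [myv,lvuk,wvyv] -> 10 lines: rmynl iawz npojp myv lvuk wvyv fxtig bkrye gsayk cxhvt
Hunk 3: at line 4 remove [wvyv,fxtig,bkrye] add [rczop,rih] -> 9 lines: rmynl iawz npojp myv lvuk rczop rih gsayk cxhvt
Hunk 4: at line 2 remove [myv,lvuk,rczop] add [piwj,btg,lqfep] -> 9 lines: rmynl iawz npojp piwj btg lqfep rih gsayk cxhvt
Hunk 5: at line 5 remove [lqfep,rih,gsayk] add [fstib,lsqh,loamd] -> 9 lines: rmynl iawz npojp piwj btg fstib lsqh loamd cxhvt
Hunk 6: at line 3 remove [piwj] add [omat,ppxce] -> 10 lines: rmynl iawz npojp omat ppxce btg fstib lsqh loamd cxhvt
Hunk 7: at line 6 remove [lsqh] add [jbl] -> 10 lines: rmynl iawz npojp omat ppxce btg fstib jbl loamd cxhvt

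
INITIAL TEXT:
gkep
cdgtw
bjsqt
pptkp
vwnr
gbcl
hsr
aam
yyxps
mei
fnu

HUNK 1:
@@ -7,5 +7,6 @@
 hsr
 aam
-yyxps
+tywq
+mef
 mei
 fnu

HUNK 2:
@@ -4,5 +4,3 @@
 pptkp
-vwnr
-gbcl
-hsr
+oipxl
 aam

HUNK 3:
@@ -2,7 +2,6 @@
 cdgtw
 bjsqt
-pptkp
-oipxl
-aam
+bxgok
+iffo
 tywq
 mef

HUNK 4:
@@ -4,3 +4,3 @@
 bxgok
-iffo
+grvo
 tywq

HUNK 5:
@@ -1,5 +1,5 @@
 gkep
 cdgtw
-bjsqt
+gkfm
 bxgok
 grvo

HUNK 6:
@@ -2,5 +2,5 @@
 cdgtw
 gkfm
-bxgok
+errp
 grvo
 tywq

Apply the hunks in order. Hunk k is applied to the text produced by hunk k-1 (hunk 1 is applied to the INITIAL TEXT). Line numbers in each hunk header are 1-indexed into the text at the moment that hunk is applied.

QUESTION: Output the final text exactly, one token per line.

Hunk 1: at line 7 remove [yyxps] add [tywq,mef] -> 12 lines: gkep cdgtw bjsqt pptkp vwnr gbcl hsr aam tywq mef mei fnu
Hunk 2: at line 4 remove [vwnr,gbcl,hsr] add [oipxl] -> 10 lines: gkep cdgtw bjsqt pptkp oipxl aam tywq mef mei fnu
Hunk 3: at line 2 remove [pptkp,oipxl,aam] add [bxgok,iffo] -> 9 lines: gkep cdgtw bjsqt bxgok iffo tywq mef mei fnu
Hunk 4: at line 4 remove [iffo] add [grvo] -> 9 lines: gkep cdgtw bjsqt bxgok grvo tywq mef mei fnu
Hunk 5: at line 1 remove [bjsqt] add [gkfm] -> 9 lines: gkep cdgtw gkfm bxgok grvo tywq mef mei fnu
Hunk 6: at line 2 remove [bxgok] add [errp] -> 9 lines: gkep cdgtw gkfm errp grvo tywq mef mei fnu

Answer: gkep
cdgtw
gkfm
errp
grvo
tywq
mef
mei
fnu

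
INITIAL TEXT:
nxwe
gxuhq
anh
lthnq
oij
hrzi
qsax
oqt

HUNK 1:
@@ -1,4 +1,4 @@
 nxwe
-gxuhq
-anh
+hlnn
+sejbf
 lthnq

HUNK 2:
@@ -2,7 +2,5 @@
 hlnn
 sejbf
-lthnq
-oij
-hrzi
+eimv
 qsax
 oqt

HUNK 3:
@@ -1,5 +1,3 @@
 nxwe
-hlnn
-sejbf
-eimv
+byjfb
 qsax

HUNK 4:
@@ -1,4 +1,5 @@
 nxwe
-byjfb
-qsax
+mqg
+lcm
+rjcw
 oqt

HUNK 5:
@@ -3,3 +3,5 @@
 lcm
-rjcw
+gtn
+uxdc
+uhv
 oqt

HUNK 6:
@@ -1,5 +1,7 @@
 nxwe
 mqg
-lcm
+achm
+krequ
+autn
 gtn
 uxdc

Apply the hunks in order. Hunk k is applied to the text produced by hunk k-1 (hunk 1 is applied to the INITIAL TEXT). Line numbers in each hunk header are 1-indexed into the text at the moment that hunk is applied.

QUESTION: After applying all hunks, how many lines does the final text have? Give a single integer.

Answer: 9

Derivation:
Hunk 1: at line 1 remove [gxuhq,anh] add [hlnn,sejbf] -> 8 lines: nxwe hlnn sejbf lthnq oij hrzi qsax oqt
Hunk 2: at line 2 remove [lthnq,oij,hrzi] add [eimv] -> 6 lines: nxwe hlnn sejbf eimv qsax oqt
Hunk 3: at line 1 remove [hlnn,sejbf,eimv] add [byjfb] -> 4 lines: nxwe byjfb qsax oqt
Hunk 4: at line 1 remove [byjfb,qsax] add [mqg,lcm,rjcw] -> 5 lines: nxwe mqg lcm rjcw oqt
Hunk 5: at line 3 remove [rjcw] add [gtn,uxdc,uhv] -> 7 lines: nxwe mqg lcm gtn uxdc uhv oqt
Hunk 6: at line 1 remove [lcm] add [achm,krequ,autn] -> 9 lines: nxwe mqg achm krequ autn gtn uxdc uhv oqt
Final line count: 9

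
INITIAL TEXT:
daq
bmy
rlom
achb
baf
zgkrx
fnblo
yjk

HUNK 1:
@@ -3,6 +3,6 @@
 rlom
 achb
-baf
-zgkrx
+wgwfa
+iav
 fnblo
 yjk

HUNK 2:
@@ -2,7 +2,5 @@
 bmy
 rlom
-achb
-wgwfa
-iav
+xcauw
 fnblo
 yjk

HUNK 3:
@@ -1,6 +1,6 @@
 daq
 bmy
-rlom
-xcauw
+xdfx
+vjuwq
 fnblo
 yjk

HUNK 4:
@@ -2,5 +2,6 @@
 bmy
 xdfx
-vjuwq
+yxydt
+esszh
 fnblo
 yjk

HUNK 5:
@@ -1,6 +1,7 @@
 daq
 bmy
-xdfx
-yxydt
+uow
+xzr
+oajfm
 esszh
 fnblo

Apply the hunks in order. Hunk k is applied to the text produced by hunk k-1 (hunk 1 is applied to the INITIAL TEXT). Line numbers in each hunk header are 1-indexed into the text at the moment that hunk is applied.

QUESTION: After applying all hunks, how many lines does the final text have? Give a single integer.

Answer: 8

Derivation:
Hunk 1: at line 3 remove [baf,zgkrx] add [wgwfa,iav] -> 8 lines: daq bmy rlom achb wgwfa iav fnblo yjk
Hunk 2: at line 2 remove [achb,wgwfa,iav] add [xcauw] -> 6 lines: daq bmy rlom xcauw fnblo yjk
Hunk 3: at line 1 remove [rlom,xcauw] add [xdfx,vjuwq] -> 6 lines: daq bmy xdfx vjuwq fnblo yjk
Hunk 4: at line 2 remove [vjuwq] add [yxydt,esszh] -> 7 lines: daq bmy xdfx yxydt esszh fnblo yjk
Hunk 5: at line 1 remove [xdfx,yxydt] add [uow,xzr,oajfm] -> 8 lines: daq bmy uow xzr oajfm esszh fnblo yjk
Final line count: 8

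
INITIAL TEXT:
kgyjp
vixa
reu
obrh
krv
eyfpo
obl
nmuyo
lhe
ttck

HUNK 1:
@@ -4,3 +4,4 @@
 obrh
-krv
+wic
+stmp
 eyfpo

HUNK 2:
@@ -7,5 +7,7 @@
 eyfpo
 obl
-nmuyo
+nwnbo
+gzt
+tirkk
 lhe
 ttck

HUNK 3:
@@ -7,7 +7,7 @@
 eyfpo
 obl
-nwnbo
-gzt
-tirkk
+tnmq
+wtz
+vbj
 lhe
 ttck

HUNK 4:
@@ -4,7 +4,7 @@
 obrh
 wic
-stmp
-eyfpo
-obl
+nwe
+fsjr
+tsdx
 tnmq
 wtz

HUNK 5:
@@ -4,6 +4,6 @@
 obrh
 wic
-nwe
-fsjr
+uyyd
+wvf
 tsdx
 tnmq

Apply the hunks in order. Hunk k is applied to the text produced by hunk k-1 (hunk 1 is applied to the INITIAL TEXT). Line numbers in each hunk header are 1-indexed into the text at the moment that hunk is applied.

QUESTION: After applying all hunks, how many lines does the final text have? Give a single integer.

Hunk 1: at line 4 remove [krv] add [wic,stmp] -> 11 lines: kgyjp vixa reu obrh wic stmp eyfpo obl nmuyo lhe ttck
Hunk 2: at line 7 remove [nmuyo] add [nwnbo,gzt,tirkk] -> 13 lines: kgyjp vixa reu obrh wic stmp eyfpo obl nwnbo gzt tirkk lhe ttck
Hunk 3: at line 7 remove [nwnbo,gzt,tirkk] add [tnmq,wtz,vbj] -> 13 lines: kgyjp vixa reu obrh wic stmp eyfpo obl tnmq wtz vbj lhe ttck
Hunk 4: at line 4 remove [stmp,eyfpo,obl] add [nwe,fsjr,tsdx] -> 13 lines: kgyjp vixa reu obrh wic nwe fsjr tsdx tnmq wtz vbj lhe ttck
Hunk 5: at line 4 remove [nwe,fsjr] add [uyyd,wvf] -> 13 lines: kgyjp vixa reu obrh wic uyyd wvf tsdx tnmq wtz vbj lhe ttck
Final line count: 13

Answer: 13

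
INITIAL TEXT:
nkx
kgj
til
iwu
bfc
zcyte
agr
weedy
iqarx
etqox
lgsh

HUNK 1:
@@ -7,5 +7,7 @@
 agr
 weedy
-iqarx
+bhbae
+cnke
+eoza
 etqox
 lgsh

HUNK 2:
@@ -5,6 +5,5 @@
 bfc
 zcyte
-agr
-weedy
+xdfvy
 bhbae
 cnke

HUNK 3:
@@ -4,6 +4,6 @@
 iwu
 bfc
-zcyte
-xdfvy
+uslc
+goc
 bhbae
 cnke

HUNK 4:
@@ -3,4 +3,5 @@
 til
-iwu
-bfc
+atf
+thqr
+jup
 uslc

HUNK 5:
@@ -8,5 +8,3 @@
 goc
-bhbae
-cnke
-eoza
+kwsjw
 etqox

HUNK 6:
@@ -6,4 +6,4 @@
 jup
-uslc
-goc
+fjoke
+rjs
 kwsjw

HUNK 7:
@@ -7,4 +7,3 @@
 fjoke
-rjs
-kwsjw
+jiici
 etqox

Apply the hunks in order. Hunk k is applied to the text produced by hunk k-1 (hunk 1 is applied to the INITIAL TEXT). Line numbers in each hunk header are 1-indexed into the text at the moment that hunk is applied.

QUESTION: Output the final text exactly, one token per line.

Answer: nkx
kgj
til
atf
thqr
jup
fjoke
jiici
etqox
lgsh

Derivation:
Hunk 1: at line 7 remove [iqarx] add [bhbae,cnke,eoza] -> 13 lines: nkx kgj til iwu bfc zcyte agr weedy bhbae cnke eoza etqox lgsh
Hunk 2: at line 5 remove [agr,weedy] add [xdfvy] -> 12 lines: nkx kgj til iwu bfc zcyte xdfvy bhbae cnke eoza etqox lgsh
Hunk 3: at line 4 remove [zcyte,xdfvy] add [uslc,goc] -> 12 lines: nkx kgj til iwu bfc uslc goc bhbae cnke eoza etqox lgsh
Hunk 4: at line 3 remove [iwu,bfc] add [atf,thqr,jup] -> 13 lines: nkx kgj til atf thqr jup uslc goc bhbae cnke eoza etqox lgsh
Hunk 5: at line 8 remove [bhbae,cnke,eoza] add [kwsjw] -> 11 lines: nkx kgj til atf thqr jup uslc goc kwsjw etqox lgsh
Hunk 6: at line 6 remove [uslc,goc] add [fjoke,rjs] -> 11 lines: nkx kgj til atf thqr jup fjoke rjs kwsjw etqox lgsh
Hunk 7: at line 7 remove [rjs,kwsjw] add [jiici] -> 10 lines: nkx kgj til atf thqr jup fjoke jiici etqox lgsh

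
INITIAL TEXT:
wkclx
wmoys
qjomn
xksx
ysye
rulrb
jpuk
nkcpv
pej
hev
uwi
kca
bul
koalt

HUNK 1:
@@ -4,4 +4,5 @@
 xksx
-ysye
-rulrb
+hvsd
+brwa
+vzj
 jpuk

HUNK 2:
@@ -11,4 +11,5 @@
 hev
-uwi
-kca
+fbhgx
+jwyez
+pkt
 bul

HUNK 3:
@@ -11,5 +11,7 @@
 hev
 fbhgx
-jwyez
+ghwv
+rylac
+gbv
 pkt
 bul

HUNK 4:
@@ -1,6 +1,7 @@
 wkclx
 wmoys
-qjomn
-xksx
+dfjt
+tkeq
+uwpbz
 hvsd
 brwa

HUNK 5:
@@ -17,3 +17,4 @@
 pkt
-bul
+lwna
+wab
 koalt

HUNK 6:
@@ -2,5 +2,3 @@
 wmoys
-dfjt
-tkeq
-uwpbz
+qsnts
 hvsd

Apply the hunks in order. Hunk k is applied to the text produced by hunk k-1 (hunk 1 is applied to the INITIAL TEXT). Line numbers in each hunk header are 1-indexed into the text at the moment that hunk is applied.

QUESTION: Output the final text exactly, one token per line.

Answer: wkclx
wmoys
qsnts
hvsd
brwa
vzj
jpuk
nkcpv
pej
hev
fbhgx
ghwv
rylac
gbv
pkt
lwna
wab
koalt

Derivation:
Hunk 1: at line 4 remove [ysye,rulrb] add [hvsd,brwa,vzj] -> 15 lines: wkclx wmoys qjomn xksx hvsd brwa vzj jpuk nkcpv pej hev uwi kca bul koalt
Hunk 2: at line 11 remove [uwi,kca] add [fbhgx,jwyez,pkt] -> 16 lines: wkclx wmoys qjomn xksx hvsd brwa vzj jpuk nkcpv pej hev fbhgx jwyez pkt bul koalt
Hunk 3: at line 11 remove [jwyez] add [ghwv,rylac,gbv] -> 18 lines: wkclx wmoys qjomn xksx hvsd brwa vzj jpuk nkcpv pej hev fbhgx ghwv rylac gbv pkt bul koalt
Hunk 4: at line 1 remove [qjomn,xksx] add [dfjt,tkeq,uwpbz] -> 19 lines: wkclx wmoys dfjt tkeq uwpbz hvsd brwa vzj jpuk nkcpv pej hev fbhgx ghwv rylac gbv pkt bul koalt
Hunk 5: at line 17 remove [bul] add [lwna,wab] -> 20 lines: wkclx wmoys dfjt tkeq uwpbz hvsd brwa vzj jpuk nkcpv pej hev fbhgx ghwv rylac gbv pkt lwna wab koalt
Hunk 6: at line 2 remove [dfjt,tkeq,uwpbz] add [qsnts] -> 18 lines: wkclx wmoys qsnts hvsd brwa vzj jpuk nkcpv pej hev fbhgx ghwv rylac gbv pkt lwna wab koalt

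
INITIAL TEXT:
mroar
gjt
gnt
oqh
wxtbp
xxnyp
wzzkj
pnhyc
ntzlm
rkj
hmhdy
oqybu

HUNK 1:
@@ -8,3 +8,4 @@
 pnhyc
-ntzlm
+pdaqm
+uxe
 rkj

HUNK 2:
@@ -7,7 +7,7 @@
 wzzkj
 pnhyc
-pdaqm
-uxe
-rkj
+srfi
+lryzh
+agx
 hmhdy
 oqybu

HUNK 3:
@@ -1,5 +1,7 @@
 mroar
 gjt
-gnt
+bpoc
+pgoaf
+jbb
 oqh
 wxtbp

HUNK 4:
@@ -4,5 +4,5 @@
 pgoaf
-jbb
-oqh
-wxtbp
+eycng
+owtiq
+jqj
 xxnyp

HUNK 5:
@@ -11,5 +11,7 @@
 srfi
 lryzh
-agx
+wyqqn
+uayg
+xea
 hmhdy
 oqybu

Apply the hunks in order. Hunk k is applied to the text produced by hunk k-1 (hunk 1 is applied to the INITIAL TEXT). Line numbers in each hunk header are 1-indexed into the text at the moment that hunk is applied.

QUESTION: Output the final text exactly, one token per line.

Answer: mroar
gjt
bpoc
pgoaf
eycng
owtiq
jqj
xxnyp
wzzkj
pnhyc
srfi
lryzh
wyqqn
uayg
xea
hmhdy
oqybu

Derivation:
Hunk 1: at line 8 remove [ntzlm] add [pdaqm,uxe] -> 13 lines: mroar gjt gnt oqh wxtbp xxnyp wzzkj pnhyc pdaqm uxe rkj hmhdy oqybu
Hunk 2: at line 7 remove [pdaqm,uxe,rkj] add [srfi,lryzh,agx] -> 13 lines: mroar gjt gnt oqh wxtbp xxnyp wzzkj pnhyc srfi lryzh agx hmhdy oqybu
Hunk 3: at line 1 remove [gnt] add [bpoc,pgoaf,jbb] -> 15 lines: mroar gjt bpoc pgoaf jbb oqh wxtbp xxnyp wzzkj pnhyc srfi lryzh agx hmhdy oqybu
Hunk 4: at line 4 remove [jbb,oqh,wxtbp] add [eycng,owtiq,jqj] -> 15 lines: mroar gjt bpoc pgoaf eycng owtiq jqj xxnyp wzzkj pnhyc srfi lryzh agx hmhdy oqybu
Hunk 5: at line 11 remove [agx] add [wyqqn,uayg,xea] -> 17 lines: mroar gjt bpoc pgoaf eycng owtiq jqj xxnyp wzzkj pnhyc srfi lryzh wyqqn uayg xea hmhdy oqybu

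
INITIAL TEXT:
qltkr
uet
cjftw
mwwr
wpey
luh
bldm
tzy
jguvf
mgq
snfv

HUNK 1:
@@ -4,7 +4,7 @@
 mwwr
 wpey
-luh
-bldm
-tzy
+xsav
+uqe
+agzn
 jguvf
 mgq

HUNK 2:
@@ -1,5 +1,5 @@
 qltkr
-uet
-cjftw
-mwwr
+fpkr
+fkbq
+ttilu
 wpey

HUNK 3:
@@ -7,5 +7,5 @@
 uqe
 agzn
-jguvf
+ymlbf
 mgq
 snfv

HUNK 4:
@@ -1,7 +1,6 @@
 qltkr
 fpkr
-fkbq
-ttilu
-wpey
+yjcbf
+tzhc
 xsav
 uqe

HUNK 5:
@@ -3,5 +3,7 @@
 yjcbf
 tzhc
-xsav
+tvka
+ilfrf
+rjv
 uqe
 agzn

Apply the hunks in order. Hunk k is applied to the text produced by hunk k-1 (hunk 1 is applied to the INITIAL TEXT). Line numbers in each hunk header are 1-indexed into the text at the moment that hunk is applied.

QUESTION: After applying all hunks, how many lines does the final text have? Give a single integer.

Answer: 12

Derivation:
Hunk 1: at line 4 remove [luh,bldm,tzy] add [xsav,uqe,agzn] -> 11 lines: qltkr uet cjftw mwwr wpey xsav uqe agzn jguvf mgq snfv
Hunk 2: at line 1 remove [uet,cjftw,mwwr] add [fpkr,fkbq,ttilu] -> 11 lines: qltkr fpkr fkbq ttilu wpey xsav uqe agzn jguvf mgq snfv
Hunk 3: at line 7 remove [jguvf] add [ymlbf] -> 11 lines: qltkr fpkr fkbq ttilu wpey xsav uqe agzn ymlbf mgq snfv
Hunk 4: at line 1 remove [fkbq,ttilu,wpey] add [yjcbf,tzhc] -> 10 lines: qltkr fpkr yjcbf tzhc xsav uqe agzn ymlbf mgq snfv
Hunk 5: at line 3 remove [xsav] add [tvka,ilfrf,rjv] -> 12 lines: qltkr fpkr yjcbf tzhc tvka ilfrf rjv uqe agzn ymlbf mgq snfv
Final line count: 12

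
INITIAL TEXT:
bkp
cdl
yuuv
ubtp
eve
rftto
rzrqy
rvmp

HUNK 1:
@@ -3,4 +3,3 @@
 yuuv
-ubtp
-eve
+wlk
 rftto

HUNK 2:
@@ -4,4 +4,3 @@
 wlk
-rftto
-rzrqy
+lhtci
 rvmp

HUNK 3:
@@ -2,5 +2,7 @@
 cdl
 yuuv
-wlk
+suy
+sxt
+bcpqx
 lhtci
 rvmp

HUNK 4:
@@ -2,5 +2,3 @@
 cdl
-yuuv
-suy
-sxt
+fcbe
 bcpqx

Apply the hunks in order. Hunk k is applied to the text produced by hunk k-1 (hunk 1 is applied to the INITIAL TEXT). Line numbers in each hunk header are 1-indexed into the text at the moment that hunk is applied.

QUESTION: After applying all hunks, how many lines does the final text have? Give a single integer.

Answer: 6

Derivation:
Hunk 1: at line 3 remove [ubtp,eve] add [wlk] -> 7 lines: bkp cdl yuuv wlk rftto rzrqy rvmp
Hunk 2: at line 4 remove [rftto,rzrqy] add [lhtci] -> 6 lines: bkp cdl yuuv wlk lhtci rvmp
Hunk 3: at line 2 remove [wlk] add [suy,sxt,bcpqx] -> 8 lines: bkp cdl yuuv suy sxt bcpqx lhtci rvmp
Hunk 4: at line 2 remove [yuuv,suy,sxt] add [fcbe] -> 6 lines: bkp cdl fcbe bcpqx lhtci rvmp
Final line count: 6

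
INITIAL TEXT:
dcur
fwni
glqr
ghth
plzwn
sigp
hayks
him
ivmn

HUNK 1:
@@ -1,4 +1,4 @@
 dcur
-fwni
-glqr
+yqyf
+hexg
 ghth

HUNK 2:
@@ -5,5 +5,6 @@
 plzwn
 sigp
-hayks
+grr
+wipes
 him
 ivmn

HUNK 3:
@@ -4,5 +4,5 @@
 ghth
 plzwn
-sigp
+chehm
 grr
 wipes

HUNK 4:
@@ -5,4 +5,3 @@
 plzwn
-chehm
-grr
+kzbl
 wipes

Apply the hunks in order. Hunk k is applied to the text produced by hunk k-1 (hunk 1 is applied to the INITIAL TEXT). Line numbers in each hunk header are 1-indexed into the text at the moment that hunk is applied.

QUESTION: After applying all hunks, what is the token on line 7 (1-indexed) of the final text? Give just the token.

Answer: wipes

Derivation:
Hunk 1: at line 1 remove [fwni,glqr] add [yqyf,hexg] -> 9 lines: dcur yqyf hexg ghth plzwn sigp hayks him ivmn
Hunk 2: at line 5 remove [hayks] add [grr,wipes] -> 10 lines: dcur yqyf hexg ghth plzwn sigp grr wipes him ivmn
Hunk 3: at line 4 remove [sigp] add [chehm] -> 10 lines: dcur yqyf hexg ghth plzwn chehm grr wipes him ivmn
Hunk 4: at line 5 remove [chehm,grr] add [kzbl] -> 9 lines: dcur yqyf hexg ghth plzwn kzbl wipes him ivmn
Final line 7: wipes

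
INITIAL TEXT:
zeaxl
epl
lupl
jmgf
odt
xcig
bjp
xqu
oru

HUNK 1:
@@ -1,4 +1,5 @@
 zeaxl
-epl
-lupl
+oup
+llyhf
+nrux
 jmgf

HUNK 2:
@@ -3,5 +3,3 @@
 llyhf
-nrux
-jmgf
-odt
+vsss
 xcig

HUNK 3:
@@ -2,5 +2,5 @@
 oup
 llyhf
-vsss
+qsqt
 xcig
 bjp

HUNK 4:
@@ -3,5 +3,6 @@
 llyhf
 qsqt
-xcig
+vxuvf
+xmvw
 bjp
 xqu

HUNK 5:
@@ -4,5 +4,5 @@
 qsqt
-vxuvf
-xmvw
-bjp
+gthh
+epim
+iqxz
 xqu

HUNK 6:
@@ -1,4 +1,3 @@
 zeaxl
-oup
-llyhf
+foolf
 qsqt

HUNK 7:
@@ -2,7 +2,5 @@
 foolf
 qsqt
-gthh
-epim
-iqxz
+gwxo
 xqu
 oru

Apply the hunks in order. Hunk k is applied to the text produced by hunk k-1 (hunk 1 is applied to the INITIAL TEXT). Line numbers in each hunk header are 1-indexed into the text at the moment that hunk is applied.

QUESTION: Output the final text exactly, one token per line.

Hunk 1: at line 1 remove [epl,lupl] add [oup,llyhf,nrux] -> 10 lines: zeaxl oup llyhf nrux jmgf odt xcig bjp xqu oru
Hunk 2: at line 3 remove [nrux,jmgf,odt] add [vsss] -> 8 lines: zeaxl oup llyhf vsss xcig bjp xqu oru
Hunk 3: at line 2 remove [vsss] add [qsqt] -> 8 lines: zeaxl oup llyhf qsqt xcig bjp xqu oru
Hunk 4: at line 3 remove [xcig] add [vxuvf,xmvw] -> 9 lines: zeaxl oup llyhf qsqt vxuvf xmvw bjp xqu oru
Hunk 5: at line 4 remove [vxuvf,xmvw,bjp] add [gthh,epim,iqxz] -> 9 lines: zeaxl oup llyhf qsqt gthh epim iqxz xqu oru
Hunk 6: at line 1 remove [oup,llyhf] add [foolf] -> 8 lines: zeaxl foolf qsqt gthh epim iqxz xqu oru
Hunk 7: at line 2 remove [gthh,epim,iqxz] add [gwxo] -> 6 lines: zeaxl foolf qsqt gwxo xqu oru

Answer: zeaxl
foolf
qsqt
gwxo
xqu
oru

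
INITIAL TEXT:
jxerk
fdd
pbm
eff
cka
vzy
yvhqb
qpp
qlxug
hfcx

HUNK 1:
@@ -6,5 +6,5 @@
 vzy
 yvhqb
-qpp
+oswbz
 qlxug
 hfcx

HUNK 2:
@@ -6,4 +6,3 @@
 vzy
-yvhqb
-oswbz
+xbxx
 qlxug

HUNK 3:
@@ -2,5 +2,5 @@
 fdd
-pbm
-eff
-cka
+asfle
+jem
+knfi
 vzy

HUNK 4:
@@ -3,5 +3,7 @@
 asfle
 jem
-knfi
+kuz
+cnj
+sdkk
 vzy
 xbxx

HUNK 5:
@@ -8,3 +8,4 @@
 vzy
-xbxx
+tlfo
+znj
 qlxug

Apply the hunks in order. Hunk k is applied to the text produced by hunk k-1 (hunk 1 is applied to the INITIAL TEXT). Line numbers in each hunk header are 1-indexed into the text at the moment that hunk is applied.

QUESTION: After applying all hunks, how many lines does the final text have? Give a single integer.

Answer: 12

Derivation:
Hunk 1: at line 6 remove [qpp] add [oswbz] -> 10 lines: jxerk fdd pbm eff cka vzy yvhqb oswbz qlxug hfcx
Hunk 2: at line 6 remove [yvhqb,oswbz] add [xbxx] -> 9 lines: jxerk fdd pbm eff cka vzy xbxx qlxug hfcx
Hunk 3: at line 2 remove [pbm,eff,cka] add [asfle,jem,knfi] -> 9 lines: jxerk fdd asfle jem knfi vzy xbxx qlxug hfcx
Hunk 4: at line 3 remove [knfi] add [kuz,cnj,sdkk] -> 11 lines: jxerk fdd asfle jem kuz cnj sdkk vzy xbxx qlxug hfcx
Hunk 5: at line 8 remove [xbxx] add [tlfo,znj] -> 12 lines: jxerk fdd asfle jem kuz cnj sdkk vzy tlfo znj qlxug hfcx
Final line count: 12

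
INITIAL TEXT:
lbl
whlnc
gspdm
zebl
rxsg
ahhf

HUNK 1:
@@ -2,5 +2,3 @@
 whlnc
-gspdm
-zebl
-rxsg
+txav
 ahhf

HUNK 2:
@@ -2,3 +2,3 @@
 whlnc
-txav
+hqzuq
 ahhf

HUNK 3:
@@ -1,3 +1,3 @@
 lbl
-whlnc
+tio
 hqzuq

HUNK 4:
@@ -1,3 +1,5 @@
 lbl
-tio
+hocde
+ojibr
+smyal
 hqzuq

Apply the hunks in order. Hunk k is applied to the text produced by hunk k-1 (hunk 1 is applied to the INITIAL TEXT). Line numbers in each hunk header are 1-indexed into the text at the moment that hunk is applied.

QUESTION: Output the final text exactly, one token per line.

Hunk 1: at line 2 remove [gspdm,zebl,rxsg] add [txav] -> 4 lines: lbl whlnc txav ahhf
Hunk 2: at line 2 remove [txav] add [hqzuq] -> 4 lines: lbl whlnc hqzuq ahhf
Hunk 3: at line 1 remove [whlnc] add [tio] -> 4 lines: lbl tio hqzuq ahhf
Hunk 4: at line 1 remove [tio] add [hocde,ojibr,smyal] -> 6 lines: lbl hocde ojibr smyal hqzuq ahhf

Answer: lbl
hocde
ojibr
smyal
hqzuq
ahhf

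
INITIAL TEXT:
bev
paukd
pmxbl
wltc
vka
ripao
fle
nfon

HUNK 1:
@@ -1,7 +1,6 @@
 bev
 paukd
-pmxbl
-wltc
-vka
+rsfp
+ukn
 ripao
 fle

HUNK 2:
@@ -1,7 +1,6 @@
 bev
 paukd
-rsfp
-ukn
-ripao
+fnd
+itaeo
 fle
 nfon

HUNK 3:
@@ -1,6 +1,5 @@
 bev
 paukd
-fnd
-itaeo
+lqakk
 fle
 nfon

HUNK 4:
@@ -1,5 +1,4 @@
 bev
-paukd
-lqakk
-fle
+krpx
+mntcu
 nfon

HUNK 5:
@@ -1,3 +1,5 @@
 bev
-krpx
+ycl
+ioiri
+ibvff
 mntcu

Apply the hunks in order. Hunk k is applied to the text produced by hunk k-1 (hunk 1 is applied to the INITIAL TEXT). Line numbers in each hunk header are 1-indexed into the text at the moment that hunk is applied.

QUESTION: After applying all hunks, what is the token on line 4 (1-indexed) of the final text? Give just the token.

Answer: ibvff

Derivation:
Hunk 1: at line 1 remove [pmxbl,wltc,vka] add [rsfp,ukn] -> 7 lines: bev paukd rsfp ukn ripao fle nfon
Hunk 2: at line 1 remove [rsfp,ukn,ripao] add [fnd,itaeo] -> 6 lines: bev paukd fnd itaeo fle nfon
Hunk 3: at line 1 remove [fnd,itaeo] add [lqakk] -> 5 lines: bev paukd lqakk fle nfon
Hunk 4: at line 1 remove [paukd,lqakk,fle] add [krpx,mntcu] -> 4 lines: bev krpx mntcu nfon
Hunk 5: at line 1 remove [krpx] add [ycl,ioiri,ibvff] -> 6 lines: bev ycl ioiri ibvff mntcu nfon
Final line 4: ibvff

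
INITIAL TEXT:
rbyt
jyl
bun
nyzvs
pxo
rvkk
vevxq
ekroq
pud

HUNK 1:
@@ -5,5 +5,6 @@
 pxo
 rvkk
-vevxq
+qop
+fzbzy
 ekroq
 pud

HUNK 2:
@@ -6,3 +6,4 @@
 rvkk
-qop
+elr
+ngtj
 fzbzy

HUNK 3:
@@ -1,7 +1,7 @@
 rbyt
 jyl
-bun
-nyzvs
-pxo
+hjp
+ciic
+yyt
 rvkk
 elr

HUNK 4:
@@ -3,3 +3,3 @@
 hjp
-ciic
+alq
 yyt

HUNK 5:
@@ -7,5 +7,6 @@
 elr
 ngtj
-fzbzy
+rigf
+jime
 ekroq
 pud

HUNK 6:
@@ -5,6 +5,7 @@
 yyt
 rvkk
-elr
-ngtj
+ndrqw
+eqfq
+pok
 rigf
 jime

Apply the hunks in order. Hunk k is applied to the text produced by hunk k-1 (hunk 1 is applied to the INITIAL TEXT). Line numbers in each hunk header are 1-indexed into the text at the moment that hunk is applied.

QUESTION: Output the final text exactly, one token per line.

Answer: rbyt
jyl
hjp
alq
yyt
rvkk
ndrqw
eqfq
pok
rigf
jime
ekroq
pud

Derivation:
Hunk 1: at line 5 remove [vevxq] add [qop,fzbzy] -> 10 lines: rbyt jyl bun nyzvs pxo rvkk qop fzbzy ekroq pud
Hunk 2: at line 6 remove [qop] add [elr,ngtj] -> 11 lines: rbyt jyl bun nyzvs pxo rvkk elr ngtj fzbzy ekroq pud
Hunk 3: at line 1 remove [bun,nyzvs,pxo] add [hjp,ciic,yyt] -> 11 lines: rbyt jyl hjp ciic yyt rvkk elr ngtj fzbzy ekroq pud
Hunk 4: at line 3 remove [ciic] add [alq] -> 11 lines: rbyt jyl hjp alq yyt rvkk elr ngtj fzbzy ekroq pud
Hunk 5: at line 7 remove [fzbzy] add [rigf,jime] -> 12 lines: rbyt jyl hjp alq yyt rvkk elr ngtj rigf jime ekroq pud
Hunk 6: at line 5 remove [elr,ngtj] add [ndrqw,eqfq,pok] -> 13 lines: rbyt jyl hjp alq yyt rvkk ndrqw eqfq pok rigf jime ekroq pud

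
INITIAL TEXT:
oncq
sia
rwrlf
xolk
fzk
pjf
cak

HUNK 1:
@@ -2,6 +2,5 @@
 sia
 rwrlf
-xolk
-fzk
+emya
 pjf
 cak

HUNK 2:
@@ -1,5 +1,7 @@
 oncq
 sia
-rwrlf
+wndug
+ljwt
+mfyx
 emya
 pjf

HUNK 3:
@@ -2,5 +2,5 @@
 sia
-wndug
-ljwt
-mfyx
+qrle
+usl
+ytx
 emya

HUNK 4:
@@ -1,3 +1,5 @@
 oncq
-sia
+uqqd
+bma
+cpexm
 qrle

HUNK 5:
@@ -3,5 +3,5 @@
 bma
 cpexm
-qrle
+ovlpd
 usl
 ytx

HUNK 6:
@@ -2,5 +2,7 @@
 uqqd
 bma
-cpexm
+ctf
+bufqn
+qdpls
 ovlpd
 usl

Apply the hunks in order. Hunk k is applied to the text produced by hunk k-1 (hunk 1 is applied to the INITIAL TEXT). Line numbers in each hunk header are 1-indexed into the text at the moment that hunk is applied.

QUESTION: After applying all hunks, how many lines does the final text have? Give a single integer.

Answer: 12

Derivation:
Hunk 1: at line 2 remove [xolk,fzk] add [emya] -> 6 lines: oncq sia rwrlf emya pjf cak
Hunk 2: at line 1 remove [rwrlf] add [wndug,ljwt,mfyx] -> 8 lines: oncq sia wndug ljwt mfyx emya pjf cak
Hunk 3: at line 2 remove [wndug,ljwt,mfyx] add [qrle,usl,ytx] -> 8 lines: oncq sia qrle usl ytx emya pjf cak
Hunk 4: at line 1 remove [sia] add [uqqd,bma,cpexm] -> 10 lines: oncq uqqd bma cpexm qrle usl ytx emya pjf cak
Hunk 5: at line 3 remove [qrle] add [ovlpd] -> 10 lines: oncq uqqd bma cpexm ovlpd usl ytx emya pjf cak
Hunk 6: at line 2 remove [cpexm] add [ctf,bufqn,qdpls] -> 12 lines: oncq uqqd bma ctf bufqn qdpls ovlpd usl ytx emya pjf cak
Final line count: 12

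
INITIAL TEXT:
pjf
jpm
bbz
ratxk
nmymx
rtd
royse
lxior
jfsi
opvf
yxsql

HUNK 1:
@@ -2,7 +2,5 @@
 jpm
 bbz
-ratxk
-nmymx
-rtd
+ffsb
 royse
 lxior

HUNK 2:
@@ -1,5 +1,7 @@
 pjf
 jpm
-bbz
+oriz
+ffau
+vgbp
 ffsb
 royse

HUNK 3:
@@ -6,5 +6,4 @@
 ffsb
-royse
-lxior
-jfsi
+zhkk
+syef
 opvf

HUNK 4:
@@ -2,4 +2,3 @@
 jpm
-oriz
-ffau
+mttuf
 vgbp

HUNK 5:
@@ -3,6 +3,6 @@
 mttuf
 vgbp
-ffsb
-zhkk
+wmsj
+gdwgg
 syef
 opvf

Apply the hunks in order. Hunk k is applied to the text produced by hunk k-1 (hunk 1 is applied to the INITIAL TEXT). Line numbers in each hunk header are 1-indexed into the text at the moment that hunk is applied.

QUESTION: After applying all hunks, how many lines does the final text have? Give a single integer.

Hunk 1: at line 2 remove [ratxk,nmymx,rtd] add [ffsb] -> 9 lines: pjf jpm bbz ffsb royse lxior jfsi opvf yxsql
Hunk 2: at line 1 remove [bbz] add [oriz,ffau,vgbp] -> 11 lines: pjf jpm oriz ffau vgbp ffsb royse lxior jfsi opvf yxsql
Hunk 3: at line 6 remove [royse,lxior,jfsi] add [zhkk,syef] -> 10 lines: pjf jpm oriz ffau vgbp ffsb zhkk syef opvf yxsql
Hunk 4: at line 2 remove [oriz,ffau] add [mttuf] -> 9 lines: pjf jpm mttuf vgbp ffsb zhkk syef opvf yxsql
Hunk 5: at line 3 remove [ffsb,zhkk] add [wmsj,gdwgg] -> 9 lines: pjf jpm mttuf vgbp wmsj gdwgg syef opvf yxsql
Final line count: 9

Answer: 9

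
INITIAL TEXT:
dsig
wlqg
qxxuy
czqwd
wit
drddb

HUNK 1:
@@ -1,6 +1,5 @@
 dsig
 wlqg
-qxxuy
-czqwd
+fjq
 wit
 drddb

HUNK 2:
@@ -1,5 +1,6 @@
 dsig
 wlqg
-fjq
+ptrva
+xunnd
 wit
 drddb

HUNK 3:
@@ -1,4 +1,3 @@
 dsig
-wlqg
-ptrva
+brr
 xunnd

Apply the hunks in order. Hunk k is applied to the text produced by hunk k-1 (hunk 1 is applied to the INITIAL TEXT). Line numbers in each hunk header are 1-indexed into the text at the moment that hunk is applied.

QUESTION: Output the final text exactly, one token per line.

Hunk 1: at line 1 remove [qxxuy,czqwd] add [fjq] -> 5 lines: dsig wlqg fjq wit drddb
Hunk 2: at line 1 remove [fjq] add [ptrva,xunnd] -> 6 lines: dsig wlqg ptrva xunnd wit drddb
Hunk 3: at line 1 remove [wlqg,ptrva] add [brr] -> 5 lines: dsig brr xunnd wit drddb

Answer: dsig
brr
xunnd
wit
drddb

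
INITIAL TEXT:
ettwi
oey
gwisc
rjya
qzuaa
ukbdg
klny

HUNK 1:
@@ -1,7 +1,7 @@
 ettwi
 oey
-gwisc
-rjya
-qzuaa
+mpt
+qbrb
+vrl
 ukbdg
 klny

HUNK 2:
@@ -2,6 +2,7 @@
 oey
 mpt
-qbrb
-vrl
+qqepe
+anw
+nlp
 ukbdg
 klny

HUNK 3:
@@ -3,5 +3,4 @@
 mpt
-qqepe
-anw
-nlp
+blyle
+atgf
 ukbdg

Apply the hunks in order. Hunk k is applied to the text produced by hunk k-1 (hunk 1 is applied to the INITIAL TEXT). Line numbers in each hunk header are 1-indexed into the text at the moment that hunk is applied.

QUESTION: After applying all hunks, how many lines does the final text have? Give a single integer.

Answer: 7

Derivation:
Hunk 1: at line 1 remove [gwisc,rjya,qzuaa] add [mpt,qbrb,vrl] -> 7 lines: ettwi oey mpt qbrb vrl ukbdg klny
Hunk 2: at line 2 remove [qbrb,vrl] add [qqepe,anw,nlp] -> 8 lines: ettwi oey mpt qqepe anw nlp ukbdg klny
Hunk 3: at line 3 remove [qqepe,anw,nlp] add [blyle,atgf] -> 7 lines: ettwi oey mpt blyle atgf ukbdg klny
Final line count: 7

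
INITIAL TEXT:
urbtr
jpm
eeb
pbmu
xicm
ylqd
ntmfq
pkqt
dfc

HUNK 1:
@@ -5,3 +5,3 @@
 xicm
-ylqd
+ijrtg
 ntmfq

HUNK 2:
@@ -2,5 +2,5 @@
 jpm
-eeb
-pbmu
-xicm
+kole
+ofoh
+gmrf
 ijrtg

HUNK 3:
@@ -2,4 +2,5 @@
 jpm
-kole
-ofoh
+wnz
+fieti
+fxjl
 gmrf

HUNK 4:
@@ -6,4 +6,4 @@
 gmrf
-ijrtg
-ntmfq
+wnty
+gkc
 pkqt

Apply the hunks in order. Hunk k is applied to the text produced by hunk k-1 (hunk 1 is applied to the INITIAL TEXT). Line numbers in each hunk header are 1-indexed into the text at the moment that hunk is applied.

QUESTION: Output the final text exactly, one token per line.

Hunk 1: at line 5 remove [ylqd] add [ijrtg] -> 9 lines: urbtr jpm eeb pbmu xicm ijrtg ntmfq pkqt dfc
Hunk 2: at line 2 remove [eeb,pbmu,xicm] add [kole,ofoh,gmrf] -> 9 lines: urbtr jpm kole ofoh gmrf ijrtg ntmfq pkqt dfc
Hunk 3: at line 2 remove [kole,ofoh] add [wnz,fieti,fxjl] -> 10 lines: urbtr jpm wnz fieti fxjl gmrf ijrtg ntmfq pkqt dfc
Hunk 4: at line 6 remove [ijrtg,ntmfq] add [wnty,gkc] -> 10 lines: urbtr jpm wnz fieti fxjl gmrf wnty gkc pkqt dfc

Answer: urbtr
jpm
wnz
fieti
fxjl
gmrf
wnty
gkc
pkqt
dfc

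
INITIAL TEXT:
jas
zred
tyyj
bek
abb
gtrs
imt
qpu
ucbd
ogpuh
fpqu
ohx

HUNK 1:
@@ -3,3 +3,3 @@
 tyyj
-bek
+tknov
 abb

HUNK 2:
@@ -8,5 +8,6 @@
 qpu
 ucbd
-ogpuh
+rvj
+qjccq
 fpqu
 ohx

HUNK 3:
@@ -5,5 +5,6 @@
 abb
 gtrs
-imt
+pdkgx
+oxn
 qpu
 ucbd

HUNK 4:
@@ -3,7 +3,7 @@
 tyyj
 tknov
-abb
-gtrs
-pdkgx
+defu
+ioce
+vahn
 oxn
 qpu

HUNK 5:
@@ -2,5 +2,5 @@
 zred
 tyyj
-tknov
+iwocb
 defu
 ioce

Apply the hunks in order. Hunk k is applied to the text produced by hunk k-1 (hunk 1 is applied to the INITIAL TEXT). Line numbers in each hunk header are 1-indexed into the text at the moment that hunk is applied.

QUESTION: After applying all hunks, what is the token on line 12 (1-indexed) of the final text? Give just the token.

Hunk 1: at line 3 remove [bek] add [tknov] -> 12 lines: jas zred tyyj tknov abb gtrs imt qpu ucbd ogpuh fpqu ohx
Hunk 2: at line 8 remove [ogpuh] add [rvj,qjccq] -> 13 lines: jas zred tyyj tknov abb gtrs imt qpu ucbd rvj qjccq fpqu ohx
Hunk 3: at line 5 remove [imt] add [pdkgx,oxn] -> 14 lines: jas zred tyyj tknov abb gtrs pdkgx oxn qpu ucbd rvj qjccq fpqu ohx
Hunk 4: at line 3 remove [abb,gtrs,pdkgx] add [defu,ioce,vahn] -> 14 lines: jas zred tyyj tknov defu ioce vahn oxn qpu ucbd rvj qjccq fpqu ohx
Hunk 5: at line 2 remove [tknov] add [iwocb] -> 14 lines: jas zred tyyj iwocb defu ioce vahn oxn qpu ucbd rvj qjccq fpqu ohx
Final line 12: qjccq

Answer: qjccq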